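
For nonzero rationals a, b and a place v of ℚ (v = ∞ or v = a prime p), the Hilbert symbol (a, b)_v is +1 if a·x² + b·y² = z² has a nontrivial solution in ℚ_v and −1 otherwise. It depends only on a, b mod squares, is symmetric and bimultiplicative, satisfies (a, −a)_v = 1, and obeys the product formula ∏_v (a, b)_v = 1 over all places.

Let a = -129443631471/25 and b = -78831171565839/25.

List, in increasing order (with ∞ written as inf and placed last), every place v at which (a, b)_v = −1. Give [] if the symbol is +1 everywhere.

Mod squares: a ≡ -49766871, b ≡ -81719. Check v ∈ {∞, 2, 3, 5, 7, 11, 17, 19, 23, 29}.
v=29: a=29^1·(≡4), b=29^2·(≡26) mod 29; (4|29)=+1, (26|29)=-1; (−1)^{1·2·14}·(+1)^2·(-1)^1 = -1.
v=2: v_2(a)=0, v_2(b)=0; units ≡ 1, 1 (mod 8); ε·ε+αω+βω = 0·0+0·0+0·0 ≡ 0  ⇒  (a,b)_2 = +1.
v=19: a=19^1·(≡15), b=19^1·(≡15) mod 19; (15|19)=-1, (15|19)=-1; (−1)^{1·1·9}·(-1)^1·(-1)^1 = -1.
v=11: a=11^1·(≡10), b=11^1·(≡7) mod 11; (10|11)=-1, (7|11)=-1; (−1)^{1·1·5}·(-1)^1·(-1)^1 = -1.
v=5: a=5^-2·(≡4), b=5^-2·(≡1) mod 5; (4|5)=+1, (1|5)=+1; (−1)^{-2·-2·2}·(+1)^-2·(+1)^-2 = +1.
v=17: a=17^3·(≡12), b=17^3·(≡15) mod 17; (12|17)=-1, (15|17)=+1; (−1)^{3·3·8}·(-1)^3·(+1)^3 = -1.
v=7: a=7^1·(≡4), b=7^2·(≡5) mod 7; (4|7)=+1, (5|7)=-1; (−1)^{1·2·3}·(+1)^2·(-1)^1 = -1.
v=3: a=3^3·(≡2), b=3^4·(≡1) mod 3; (2|3)=-1, (1|3)=+1; (−1)^{3·4·1}·(-1)^4·(+1)^3 = +1.
v=23: a=23^1·(≡17), b=23^1·(≡3) mod 23; (17|23)=-1, (3|23)=+1; (−1)^{1·1·11}·(-1)^1·(+1)^1 = +1.
v=∞: -49766871 < 0 and -81719 < 0  ⇒  (a,b)_∞ = -1.
Ram(-49766871, -81719) = {7, 11, 17, 19, 29, ∞}; no ℚ_7-point on the conic.

[7, 11, 17, 19, 29, inf]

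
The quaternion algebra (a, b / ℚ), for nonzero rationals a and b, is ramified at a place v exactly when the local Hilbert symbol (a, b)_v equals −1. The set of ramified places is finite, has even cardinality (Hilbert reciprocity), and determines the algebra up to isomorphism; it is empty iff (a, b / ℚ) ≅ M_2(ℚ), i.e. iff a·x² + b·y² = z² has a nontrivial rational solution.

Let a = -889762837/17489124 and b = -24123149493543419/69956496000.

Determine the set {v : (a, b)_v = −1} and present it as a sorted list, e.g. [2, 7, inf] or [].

[2, 5, 43, inf]

(a, b) ≡ (-1333, -110) mod (ℚ^×)²; places V = {2, 3, 5, 11, 17, 19, 31, 41, 43, ∞}.
(a,b)_43: α=3, u≡39; β=6, v≡12 (mod 43); (39|43)=-1, (12|43)=-1; sign (−1)^0·-1^6·-1^3 = -1.
(a,b)_3: α=-2, u≡2; β=-2, v≡1 (mod 3); (2|3)=-1, (1|3)=+1; sign (−1)^0·-1^-2·+1^-2 = +1.
(a,b)_2: α=-2, β=-7; u≡3, v≡1 (mod 8); ε(u)ε(v)=1·0, αω(v)=-2·0, βω(u)=-7·1; sum ≡ 1  ⇒  -1.
(a,b)_5: α=0, u≡2; β=-3, v≡2 (mod 5); (2|5)=-1, (2|5)=-1; sign (−1)^0·-1^-3·-1^0 = -1.
(a,b)_17: α=-2, u≡6; β=-2, v≡1 (mod 17); (6|17)=-1, (1|17)=+1; sign (−1)^0·-1^-2·+1^-2 = +1.
(a,b)_31: α=1, u≡4; β=2, v≡20 (mod 31); (4|31)=+1, (20|31)=+1; sign (−1)^0·+1^2·+1^1 = +1.
(a,b)_19: α=2, u≡5; β=2, v≡4 (mod 19); (5|19)=+1, (4|19)=+1; sign (−1)^0·+1^2·+1^2 = +1.
(a,b)_41: α=-2, u≡23; β=-2, v≡22 (mod 41); (23|41)=+1, (22|41)=-1; sign (−1)^0·+1^-2·-1^-2 = +1.
(a,b)_11: α=0, u≡1; β=1, v≡5 (mod 11); (1|11)=+1, (5|11)=+1; sign (−1)^0·+1^1·+1^0 = +1.
(a,b)_∞: sgn(-1333)=−, sgn(-110)=−, so -1.
Ram(-1333, -110) = {2, 5, 43, ∞}; no ℚ_2-point on the conic.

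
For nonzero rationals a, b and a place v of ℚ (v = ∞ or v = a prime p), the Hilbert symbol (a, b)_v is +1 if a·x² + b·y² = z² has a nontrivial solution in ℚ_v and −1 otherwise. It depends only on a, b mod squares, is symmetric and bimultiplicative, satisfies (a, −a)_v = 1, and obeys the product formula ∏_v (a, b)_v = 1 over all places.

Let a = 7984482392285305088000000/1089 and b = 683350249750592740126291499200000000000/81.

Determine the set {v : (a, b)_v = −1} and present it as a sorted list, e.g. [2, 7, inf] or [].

Mod squares: a ≡ 294593, b ≡ 464830. Check v ∈ {∞, 2, 3, 5, 7, 11, 13, 17, 23, 31, 43, 47}.
v=3: a=3^-2·(≡2), b=3^-4·(≡1) mod 3; (2|3)=-1, (1|3)=+1; (−1)^{-2·-4·1}·(-1)^-4·(+1)^-2 = +1.
v=5: a=5^6·(≡3), b=5^11·(≡1) mod 5; (3|5)=-1, (1|5)=+1; (−1)^{6·11·2}·(-1)^11·(+1)^6 = -1.
v=31: a=31^1·(≡26), b=31^2·(≡14) mod 31; (26|31)=-1, (14|31)=+1; (−1)^{1·2·15}·(-1)^2·(+1)^1 = +1.
v=23: a=23^2·(≡12), b=23^3·(≡8) mod 23; (12|23)=+1, (8|23)=+1; (−1)^{2·3·11}·(+1)^3·(+1)^2 = +1.
v=17: a=17^1·(≡3), b=17^2·(≡16) mod 17; (3|17)=-1, (16|17)=+1; (−1)^{1·2·8}·(-1)^2·(+1)^1 = +1.
v=13: a=13^1·(≡8), b=13^2·(≡7) mod 13; (8|13)=-1, (7|13)=-1; (−1)^{1·2·6}·(-1)^2·(-1)^1 = -1.
v=7: a=7^2·(≡3), b=7^2·(≡4) mod 7; (3|7)=-1, (4|7)=+1; (−1)^{2·2·3}·(-1)^2·(+1)^2 = +1.
v=47: a=47^2·(≡22), b=47^3·(≡20) mod 47; (22|47)=-1, (20|47)=-1; (−1)^{2·3·23}·(-1)^3·(-1)^2 = -1.
v=11: a=11^-2·(≡8), b=11^0·(≡4) mod 11; (8|11)=-1, (4|11)=+1; (−1)^{-2·0·5}·(-1)^0·(+1)^-2 = +1.
v=∞: 294593 > 0 and 464830 > 0  ⇒  (a,b)_∞ = +1.
v=43: a=43^3·(≡16), b=43^5·(≡11) mod 43; (16|43)=+1, (11|43)=+1; (−1)^{3·5·21}·(+1)^5·(+1)^3 = -1.
v=2: v_2(a)=14, v_2(b)=15; units ≡ 1, 7 (mod 8); ε·ε+αω+βω = 0·1+14·0+15·0 ≡ 0  ⇒  (a,b)_2 = +1.
(294593, 464830 / ℚ) ramifies at {5, 13, 43, 47}: a division algebra.

[5, 13, 43, 47]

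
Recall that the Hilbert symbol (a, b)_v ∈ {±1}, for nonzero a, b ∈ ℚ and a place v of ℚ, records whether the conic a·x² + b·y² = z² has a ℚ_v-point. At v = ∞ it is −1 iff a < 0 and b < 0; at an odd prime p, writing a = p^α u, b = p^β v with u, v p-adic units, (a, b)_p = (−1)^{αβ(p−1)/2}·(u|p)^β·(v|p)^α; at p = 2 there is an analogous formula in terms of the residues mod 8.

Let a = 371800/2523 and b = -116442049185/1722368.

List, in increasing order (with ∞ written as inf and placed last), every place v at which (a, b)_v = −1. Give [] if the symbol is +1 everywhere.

[7, 11]

Mod squares: a ≡ 66, b ≡ -770. Check v ∈ {∞, 2, 3, 5, 7, 11, 13, 17, 29, 31}.
v=11: a=11^1·(≡2), b=11^3·(≡7) mod 11; (2|11)=-1, (7|11)=-1; (−1)^{1·3·5}·(-1)^3·(-1)^1 = -1.
v=29: a=29^-2·(≡26), b=29^-2·(≡22) mod 29; (26|29)=-1, (22|29)=+1; (−1)^{-2·-2·14}·(-1)^-2·(+1)^-2 = +1.
v=2: v_2(a)=3, v_2(b)=-11; units ≡ 1, 7 (mod 8); ε·ε+αω+βω = 0·1+3·0+-11·0 ≡ 0  ⇒  (a,b)_2 = +1.
v=31: a=31^0·(≡4), b=31^2·(≡28) mod 31; (4|31)=+1, (28|31)=+1; (−1)^{0·2·15}·(+1)^2·(+1)^0 = +1.
v=17: a=17^0·(≡16), b=17^2·(≡12) mod 17; (16|17)=+1, (12|17)=-1; (−1)^{0·2·8}·(+1)^2·(-1)^0 = +1.
v=3: a=3^-1·(≡1), b=3^2·(≡1) mod 3; (1|3)=+1, (1|3)=+1; (−1)^{-1·2·1}·(+1)^2·(+1)^-1 = +1.
v=7: a=7^0·(≡3), b=7^1·(≡4) mod 7; (3|7)=-1, (4|7)=+1; (−1)^{0·1·3}·(-1)^1·(+1)^0 = -1.
v=5: a=5^2·(≡4), b=5^1·(≡1) mod 5; (4|5)=+1, (1|5)=+1; (−1)^{2·1·2}·(+1)^1·(+1)^2 = +1.
v=∞: 66 > 0 and -770 < 0  ⇒  (a,b)_∞ = +1.
v=13: a=13^2·(≡3), b=13^0·(≡10) mod 13; (3|13)=+1, (10|13)=+1; (−1)^{2·0·6}·(+1)^0·(+1)^2 = +1.
(66, -770 / ℚ) ramifies at {7, 11}: a division algebra.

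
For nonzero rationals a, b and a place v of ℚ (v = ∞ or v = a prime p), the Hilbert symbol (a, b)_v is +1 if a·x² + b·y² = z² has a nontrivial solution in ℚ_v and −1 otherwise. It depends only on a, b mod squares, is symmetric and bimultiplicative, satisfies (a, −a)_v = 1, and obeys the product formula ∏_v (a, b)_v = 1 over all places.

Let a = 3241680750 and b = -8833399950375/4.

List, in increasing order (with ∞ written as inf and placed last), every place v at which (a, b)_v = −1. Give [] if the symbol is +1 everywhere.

(a, b) ≡ (30, -15015) mod (ℚ^×)²; places V = {2, 3, 5, 7, 11, 13, ∞}.
(a,b)_7: α=2, u≡2; β=5, v≡4 (mod 7); (2|7)=+1, (4|7)=+1; sign (−1)^0·+1^5·+1^2 = +1.
(a,b)_2: α=1, β=-2; u≡7, v≡1 (mod 8); ε(u)ε(v)=1·0, αω(v)=1·0, βω(u)=-2·0; sum ≡ 0  ⇒  +1.
(a,b)_11: α=2, u≡8; β=3, v≡2 (mod 11); (8|11)=-1, (2|11)=-1; sign (−1)^0·-1^3·-1^2 = -1.
(a,b)_5: α=3, u≡1; β=3, v≡3 (mod 5); (1|5)=+1, (3|5)=-1; sign (−1)^0·+1^3·-1^3 = -1.
(a,b)_∞: sgn(30)=+, sgn(-15015)=−, so +1.
(a,b)_13: α=0, u≡9; β=1, v≡11 (mod 13); (9|13)=+1, (11|13)=-1; sign (−1)^0·+1^1·-1^0 = +1.
(a,b)_3: α=7, u≡1; β=5, v≡2 (mod 3); (1|3)=+1, (2|3)=-1; sign (−1)^1·+1^5·-1^7 = +1.
(30, -15015 / ℚ) ramifies at {5, 11}: a division algebra.

[5, 11]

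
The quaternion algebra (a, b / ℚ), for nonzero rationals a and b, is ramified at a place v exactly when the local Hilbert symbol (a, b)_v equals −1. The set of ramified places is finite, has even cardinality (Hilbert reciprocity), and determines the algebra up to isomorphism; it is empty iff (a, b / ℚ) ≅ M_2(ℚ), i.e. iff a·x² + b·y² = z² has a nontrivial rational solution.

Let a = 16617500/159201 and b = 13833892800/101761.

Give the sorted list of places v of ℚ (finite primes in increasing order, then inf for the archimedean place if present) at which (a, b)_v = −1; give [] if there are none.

(a, b) ≡ (23, 106743) mod (ℚ^×)²; places V = {2, 3, 5, 7, 11, 13, 17, 19, 23, 29, ∞}.
(a,b)_∞: sgn(23)=+, sgn(106743)=+, so +1.
(a,b)_17: α=2, u≡7; β=1, v≡14 (mod 17); (7|17)=-1, (14|17)=-1; sign (−1)^0·-1^1·-1^2 = -1.
(a,b)_11: α=0, u≡1; β=-2, v≡7 (mod 11); (1|11)=+1, (7|11)=-1; sign (−1)^0·+1^-2·-1^0 = +1.
(a,b)_29: α=0, u≡25; β=-2, v≡7 (mod 29); (25|29)=+1, (7|29)=+1; sign (−1)^0·+1^-2·+1^0 = +1.
(a,b)_19: α=-2, u≡6; β=0, v≡6 (mod 19); (6|19)=+1, (6|19)=+1; sign (−1)^0·+1^0·+1^-2 = +1.
(a,b)_13: α=0, u≡1; β=1, v≡5 (mod 13); (1|13)=+1, (5|13)=-1; sign (−1)^0·+1^1·-1^0 = +1.
(a,b)_7: α=-2, u≡4; β=1, v≡3 (mod 7); (4|7)=+1, (3|7)=-1; sign (−1)^0·+1^1·-1^-2 = +1.
(a,b)_23: α=1, u≡9; β=1, v≡13 (mod 23); (9|23)=+1, (13|23)=+1; sign (−1)^1·+1^1·+1^1 = -1.
(a,b)_3: α=-2, u≡2; β=5, v≡1 (mod 3); (2|3)=-1, (1|3)=+1; sign (−1)^0·-1^5·+1^-2 = -1.
(a,b)_5: α=4, u≡3; β=2, v≡2 (mod 5); (3|5)=-1, (2|5)=-1; sign (−1)^0·-1^2·-1^4 = +1.
(a,b)_2: α=2, β=6; u≡7, v≡7 (mod 8); ε(u)ε(v)=1·1, αω(v)=2·0, βω(u)=6·0; sum ≡ 1  ⇒  -1.
(23, 106743 / ℚ) ramifies at {2, 3, 17, 23}: a division algebra.

[2, 3, 17, 23]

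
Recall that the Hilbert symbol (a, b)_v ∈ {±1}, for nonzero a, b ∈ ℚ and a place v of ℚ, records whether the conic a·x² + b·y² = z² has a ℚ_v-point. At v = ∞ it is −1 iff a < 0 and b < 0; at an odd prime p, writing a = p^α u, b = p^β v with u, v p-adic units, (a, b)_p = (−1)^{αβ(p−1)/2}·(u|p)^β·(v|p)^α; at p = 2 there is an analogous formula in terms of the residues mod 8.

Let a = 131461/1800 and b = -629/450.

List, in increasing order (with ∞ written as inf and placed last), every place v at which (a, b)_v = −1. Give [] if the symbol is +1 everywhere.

[11, 17, 19, 37]

(a, b) ≡ (262922, -1258) mod (ℚ^×)²; places V = {2, 3, 5, 11, 17, 19, 37, ∞}.
(a,b)_3: α=-2, u≡2; β=-2, v≡2 (mod 3); (2|3)=-1, (2|3)=-1; sign (−1)^0·-1^-2·-1^-2 = +1.
(a,b)_19: α=1, u≡7; β=0, v≡13 (mod 19); (7|19)=+1, (13|19)=-1; sign (−1)^0·+1^0·-1^1 = -1.
(a,b)_37: α=1, u≡17; β=1, v≡28 (mod 37); (17|37)=-1, (28|37)=+1; sign (−1)^0·-1^1·+1^1 = -1.
(a,b)_11: α=1, u≡7; β=0, v≡2 (mod 11); (7|11)=-1, (2|11)=-1; sign (−1)^0·-1^0·-1^1 = -1.
(a,b)_17: α=1, u≡1; β=1, v≡6 (mod 17); (1|17)=+1, (6|17)=-1; sign (−1)^0·+1^1·-1^1 = -1.
(a,b)_2: α=-3, β=-1; u≡5, v≡3 (mod 8); ε(u)ε(v)=0·1, αω(v)=-3·1, βω(u)=-1·1; sum ≡ 0  ⇒  +1.
(a,b)_∞: sgn(262922)=+, sgn(-1258)=−, so +1.
(a,b)_5: α=-2, u≡3; β=-2, v≡2 (mod 5); (3|5)=-1, (2|5)=-1; sign (−1)^0·-1^-2·-1^-2 = +1.
(262922, -1258 / ℚ) ramifies at {11, 17, 19, 37}: a division algebra.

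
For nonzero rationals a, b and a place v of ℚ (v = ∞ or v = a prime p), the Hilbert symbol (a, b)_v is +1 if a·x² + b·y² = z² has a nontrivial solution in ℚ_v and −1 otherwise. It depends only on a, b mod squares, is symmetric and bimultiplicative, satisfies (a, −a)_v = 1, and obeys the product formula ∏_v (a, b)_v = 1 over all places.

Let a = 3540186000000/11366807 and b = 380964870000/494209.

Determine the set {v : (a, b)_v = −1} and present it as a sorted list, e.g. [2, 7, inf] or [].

Mod squares: a ≡ 598, b ≡ 23. Check v ∈ {∞, 2, 3, 5, 11, 13, 19, 23, 37, 41}.
v=41: a=41^2·(≡29), b=41^0·(≡20) mod 41; (29|41)=-1, (20|41)=+1; (−1)^{2·0·20}·(-1)^0·(+1)^2 = +1.
v=19: a=19^-2·(≡16), b=19^-2·(≡11) mod 19; (16|19)=+1, (11|19)=+1; (−1)^{-2·-2·9}·(+1)^-2·(+1)^-2 = +1.
v=∞: 598 > 0 and 23 > 0  ⇒  (a,b)_∞ = +1.
v=23: a=23^-1·(≡8), b=23^1·(≡8) mod 23; (8|23)=+1, (8|23)=+1; (−1)^{-1·1·11}·(+1)^1·(+1)^-1 = -1.
v=13: a=13^1·(≡5), b=13^2·(≡9) mod 13; (5|13)=-1, (9|13)=+1; (−1)^{1·2·6}·(-1)^2·(+1)^1 = +1.
v=2: v_2(a)=7, v_2(b)=4; units ≡ 3, 7 (mod 8); ε·ε+αω+βω = 1·1+7·0+4·1 ≡ 1  ⇒  (a,b)_2 = -1.
v=3: a=3^4·(≡1), b=3^4·(≡2) mod 3; (1|3)=+1, (2|3)=-1; (−1)^{4·4·1}·(+1)^4·(-1)^4 = +1.
v=37: a=37^-2·(≡19), b=37^-2·(≡13) mod 37; (19|37)=-1, (13|37)=-1; (−1)^{-2·-2·18}·(-1)^-2·(-1)^-2 = +1.
v=5: a=5^6·(≡2), b=5^4·(≡3) mod 5; (2|5)=-1, (3|5)=-1; (−1)^{6·4·2}·(-1)^4·(-1)^6 = +1.
v=11: a=11^0·(≡1), b=11^2·(≡5) mod 11; (1|11)=+1, (5|11)=+1; (−1)^{0·2·5}·(+1)^2·(+1)^0 = +1.
Ram(598, 23) = {2, 23}; no ℚ_2-point on the conic.

[2, 23]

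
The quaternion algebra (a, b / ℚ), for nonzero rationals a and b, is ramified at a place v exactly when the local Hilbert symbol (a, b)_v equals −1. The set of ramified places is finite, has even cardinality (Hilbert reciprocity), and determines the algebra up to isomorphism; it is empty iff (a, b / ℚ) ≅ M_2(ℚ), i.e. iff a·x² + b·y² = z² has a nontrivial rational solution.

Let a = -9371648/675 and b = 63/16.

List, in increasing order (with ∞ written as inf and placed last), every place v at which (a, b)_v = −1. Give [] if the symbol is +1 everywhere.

[2, 7, 11, 13]

(a, b) ≡ (-429, 7) mod (ℚ^×)²; places V = {2, 3, 5, 7, 11, 13, ∞}.
(a,b)_7: α=0, u≡5; β=1, v≡1 (mod 7); (5|7)=-1, (1|7)=+1; sign (−1)^0·-1^1·+1^0 = -1.
(a,b)_∞: sgn(-429)=−, sgn(7)=+, so +1.
(a,b)_2: α=16, β=-4; u≡3, v≡7 (mod 8); ε(u)ε(v)=1·1, αω(v)=16·0, βω(u)=-4·1; sum ≡ 1  ⇒  -1.
(a,b)_3: α=-3, u≡1; β=2, v≡1 (mod 3); (1|3)=+1, (1|3)=+1; sign (−1)^0·+1^2·+1^-3 = +1.
(a,b)_13: α=1, u≡7; β=0, v≡8 (mod 13); (7|13)=-1, (8|13)=-1; sign (−1)^0·-1^0·-1^1 = -1.
(a,b)_5: α=-2, u≡1; β=0, v≡3 (mod 5); (1|5)=+1, (3|5)=-1; sign (−1)^0·+1^0·-1^-2 = +1.
(a,b)_11: α=1, u≡1; β=0, v≡6 (mod 11); (1|11)=+1, (6|11)=-1; sign (−1)^0·+1^0·-1^1 = -1.
(-429, 7 / ℚ) ramifies at {2, 7, 11, 13}: a division algebra.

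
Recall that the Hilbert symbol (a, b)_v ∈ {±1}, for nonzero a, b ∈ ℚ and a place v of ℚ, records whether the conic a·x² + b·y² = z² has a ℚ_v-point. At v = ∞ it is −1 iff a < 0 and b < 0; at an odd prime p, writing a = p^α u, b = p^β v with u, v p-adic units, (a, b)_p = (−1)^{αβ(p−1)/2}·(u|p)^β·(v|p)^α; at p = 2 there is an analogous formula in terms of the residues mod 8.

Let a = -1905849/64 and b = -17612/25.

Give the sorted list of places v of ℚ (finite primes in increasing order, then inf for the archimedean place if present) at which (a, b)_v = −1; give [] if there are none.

(a, b) ≡ (-23529, -4403) mod (ℚ^×)²; places V = {2, 3, 5, 7, 11, 17, 23, 31, 37, ∞}.
(a,b)_11: α=1, u≡10; β=0, v≡7 (mod 11); (10|11)=-1, (7|11)=-1; sign (−1)^0·-1^0·-1^1 = -1.
(a,b)_7: α=0, u≡6; β=1, v≡1 (mod 7); (6|7)=-1, (1|7)=+1; sign (−1)^0·-1^1·+1^0 = -1.
(a,b)_3: α=5, u≡2; β=0, v≡1 (mod 3); (2|3)=-1, (1|3)=+1; sign (−1)^0·-1^0·+1^5 = +1.
(a,b)_31: α=1, u≡28; β=0, v≡11 (mod 31); (28|31)=+1, (11|31)=-1; sign (−1)^0·+1^0·-1^1 = -1.
(a,b)_∞: sgn(-23529)=−, sgn(-4403)=−, so -1.
(a,b)_17: α=0, u≡16; β=1, v≡15 (mod 17); (16|17)=+1, (15|17)=+1; sign (−1)^0·+1^1·+1^0 = +1.
(a,b)_23: α=1, u≡8; β=0, v≡3 (mod 23); (8|23)=+1, (3|23)=+1; sign (−1)^0·+1^0·+1^1 = +1.
(a,b)_37: α=0, u≡9; β=1, v≡15 (mod 37); (9|37)=+1, (15|37)=-1; sign (−1)^0·+1^1·-1^0 = +1.
(a,b)_2: α=-6, β=2; u≡7, v≡5 (mod 8); ε(u)ε(v)=1·0, αω(v)=-6·1, βω(u)=2·0; sum ≡ 0  ⇒  +1.
(a,b)_5: α=0, u≡4; β=-2, v≡3 (mod 5); (4|5)=+1, (3|5)=-1; sign (−1)^0·+1^-2·-1^0 = +1.
|Ram(-23529, -4403)| = 4, even; anisotropic at {7, 11, 31, ∞}.

[7, 11, 31, inf]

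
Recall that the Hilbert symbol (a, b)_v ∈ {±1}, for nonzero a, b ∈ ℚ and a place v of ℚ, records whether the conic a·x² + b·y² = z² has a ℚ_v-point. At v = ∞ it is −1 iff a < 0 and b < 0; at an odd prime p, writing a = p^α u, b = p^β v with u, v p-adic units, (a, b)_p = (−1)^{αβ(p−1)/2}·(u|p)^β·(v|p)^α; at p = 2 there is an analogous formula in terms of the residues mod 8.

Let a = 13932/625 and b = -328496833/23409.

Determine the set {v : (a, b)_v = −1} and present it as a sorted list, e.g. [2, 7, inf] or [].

Mod squares: a ≡ 43, b ≡ -12673. Check v ∈ {∞, 2, 3, 5, 7, 17, 19, 23, 29, 43}.
v=∞: 43 > 0 and -12673 < 0  ⇒  (a,b)_∞ = +1.
v=7: a=7^0·(≡1), b=7^2·(≡2) mod 7; (1|7)=+1, (2|7)=+1; (−1)^{0·2·3}·(+1)^2·(+1)^0 = +1.
v=29: a=29^0·(≡8), b=29^1·(≡21) mod 29; (8|29)=-1, (21|29)=-1; (−1)^{0·1·14}·(-1)^1·(-1)^0 = -1.
v=23: a=23^0·(≡10), b=23^3·(≡4) mod 23; (10|23)=-1, (4|23)=+1; (−1)^{0·3·11}·(-1)^3·(+1)^0 = -1.
v=19: a=19^0·(≡7), b=19^1·(≡9) mod 19; (7|19)=+1, (9|19)=+1; (−1)^{0·1·9}·(+1)^1·(+1)^0 = +1.
v=17: a=17^0·(≡2), b=17^-2·(≡9) mod 17; (2|17)=+1, (9|17)=+1; (−1)^{0·-2·8}·(+1)^-2·(+1)^0 = +1.
v=3: a=3^4·(≡1), b=3^-4·(≡2) mod 3; (1|3)=+1, (2|3)=-1; (−1)^{4·-4·1}·(+1)^-4·(-1)^4 = +1.
v=5: a=5^-4·(≡2), b=5^0·(≡3) mod 5; (2|5)=-1, (3|5)=-1; (−1)^{-4·0·2}·(-1)^0·(-1)^-4 = +1.
v=2: v_2(a)=2, v_2(b)=0; units ≡ 3, 7 (mod 8); ε·ε+αω+βω = 1·1+2·0+0·1 ≡ 1  ⇒  (a,b)_2 = -1.
v=43: a=43^1·(≡1), b=43^0·(≡7) mod 43; (1|43)=+1, (7|43)=-1; (−1)^{1·0·21}·(+1)^0·(-1)^1 = -1.
|Ram(43, -12673)| = 4, even; anisotropic at {2, 23, 29, 43}.

[2, 23, 29, 43]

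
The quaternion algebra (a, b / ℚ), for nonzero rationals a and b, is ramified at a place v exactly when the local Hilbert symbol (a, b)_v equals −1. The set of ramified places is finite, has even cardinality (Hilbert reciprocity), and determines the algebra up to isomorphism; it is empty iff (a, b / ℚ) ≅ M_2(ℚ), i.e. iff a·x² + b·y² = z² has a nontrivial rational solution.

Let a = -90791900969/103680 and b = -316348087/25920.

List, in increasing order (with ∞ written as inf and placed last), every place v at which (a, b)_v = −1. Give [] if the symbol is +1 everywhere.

Mod squares: a ≡ -18445, b ≡ -108035. Check v ∈ {∞, 2, 3, 5, 7, 11, 17, 31, 41}.
v=3: a=3^-4·(≡2), b=3^-4·(≡1) mod 3; (2|3)=-1, (1|3)=+1; (−1)^{-4·-4·1}·(-1)^-4·(+1)^-4 = +1.
v=31: a=31^1·(≡10), b=31^1·(≡5) mod 31; (10|31)=+1, (5|31)=+1; (−1)^{1·1·15}·(+1)^1·(+1)^1 = -1.
v=11: a=11^4·(≡6), b=11^4·(≡2) mod 11; (6|11)=-1, (2|11)=-1; (−1)^{4·4·5}·(-1)^4·(-1)^4 = +1.
v=5: a=5^-1·(≡1), b=5^-1·(≡2) mod 5; (1|5)=+1, (2|5)=-1; (−1)^{-1·-1·2}·(+1)^-1·(-1)^-1 = -1.
v=∞: -18445 < 0 and -108035 < 0  ⇒  (a,b)_∞ = -1.
v=41: a=41^2·(≡36), b=41^1·(≡3) mod 41; (36|41)=+1, (3|41)=-1; (−1)^{2·1·20}·(+1)^1·(-1)^2 = +1.
v=17: a=17^1·(≡5), b=17^1·(≡7) mod 17; (5|17)=-1, (7|17)=-1; (−1)^{1·1·8}·(-1)^1·(-1)^1 = +1.
v=7: a=7^1·(≡2), b=7^0·(≡6) mod 7; (2|7)=+1, (6|7)=-1; (−1)^{1·0·3}·(+1)^0·(-1)^1 = -1.
v=2: v_2(a)=-8, v_2(b)=-6; units ≡ 3, 5 (mod 8); ε·ε+αω+βω = 1·0+-8·1+-6·1 ≡ 0  ⇒  (a,b)_2 = +1.
|Ram(-18445, -108035)| = 4, even; anisotropic at {5, 7, 31, ∞}.

[5, 7, 31, inf]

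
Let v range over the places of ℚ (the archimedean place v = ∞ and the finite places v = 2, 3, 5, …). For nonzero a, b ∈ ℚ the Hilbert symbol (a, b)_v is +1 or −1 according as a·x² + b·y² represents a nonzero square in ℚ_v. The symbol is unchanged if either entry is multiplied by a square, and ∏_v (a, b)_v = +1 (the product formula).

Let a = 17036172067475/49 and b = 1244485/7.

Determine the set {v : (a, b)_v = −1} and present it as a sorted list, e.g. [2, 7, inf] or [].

(a, b) ≡ (11, 595) mod (ℚ^×)²; places V = {2, 5, 7, 11, 17, ∞}.
(a,b)_5: α=2, u≡1; β=1, v≡1 (mod 5); (1|5)=+1, (1|5)=+1; sign (−1)^0·+1^1·+1^2 = +1.
(a,b)_17: α=2, u≡10; β=1, v≡15 (mod 17); (10|17)=-1, (15|17)=+1; sign (−1)^0·-1^1·+1^2 = -1.
(a,b)_11: α=9, u≡4; β=4, v≡9 (mod 11); (4|11)=+1, (9|11)=+1; sign (−1)^0·+1^4·+1^9 = +1.
(a,b)_2: α=0, β=0; u≡3, v≡3 (mod 8); ε(u)ε(v)=1·1, αω(v)=0·1, βω(u)=0·1; sum ≡ 1  ⇒  -1.
(a,b)_∞: sgn(11)=+, sgn(595)=+, so +1.
(a,b)_7: α=-2, u≡1; β=-1, v≡4 (mod 7); (1|7)=+1, (4|7)=+1; sign (−1)^0·+1^-1·+1^-2 = +1.
|Ram(11, 595)| = 2, even; anisotropic at {2, 17}.

[2, 17]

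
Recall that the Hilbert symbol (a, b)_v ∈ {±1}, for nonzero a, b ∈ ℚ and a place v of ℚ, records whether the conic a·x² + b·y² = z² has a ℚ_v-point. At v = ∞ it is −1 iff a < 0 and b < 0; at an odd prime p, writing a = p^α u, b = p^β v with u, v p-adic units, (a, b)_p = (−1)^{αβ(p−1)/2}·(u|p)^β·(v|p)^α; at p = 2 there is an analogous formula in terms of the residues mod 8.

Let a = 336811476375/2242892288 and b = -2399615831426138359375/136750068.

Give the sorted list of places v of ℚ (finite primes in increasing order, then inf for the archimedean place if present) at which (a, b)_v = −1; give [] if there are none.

[2, 7, 11, 19]

(a, b) ≡ (110, -7315) mod (ℚ^×)²; places V = {2, 3, 5, 7, 11, 13, 19, 23, 29, 37, 47, ∞}.
(a,b)_∞: sgn(110)=+, sgn(-7315)=−, so +1.
(a,b)_23: α=-2, u≡18; β=0, v≡11 (mod 23); (18|23)=+1, (11|23)=-1; sign (−1)^0·+1^0·-1^-2 = +1.
(a,b)_11: α=1, u≡6; β=7, v≡8 (mod 11); (6|11)=-1, (8|11)=-1; sign (−1)^1·-1^7·-1^1 = -1.
(a,b)_7: α=-2, u≡6; β=-1, v≡6 (mod 7); (6|7)=-1, (6|7)=-1; sign (−1)^0·-1^-1·-1^-2 = -1.
(a,b)_2: α=-9, β=-2; u≡7, v≡5 (mod 8); ε(u)ε(v)=1·0, αω(v)=-9·1, βω(u)=-2·0; sum ≡ 1  ⇒  -1.
(a,b)_29: α=0, u≡4; β=2, v≡22 (mod 29); (4|29)=+1, (22|29)=+1; sign (−1)^0·+1^2·+1^0 = +1.
(a,b)_37: α=2, u≡36; β=4, v≡30 (mod 37); (36|37)=+1, (30|37)=+1; sign (−1)^0·+1^4·+1^2 = +1.
(a,b)_3: α=4, u≡2; β=-2, v≡2 (mod 3); (2|3)=-1, (2|3)=-1; sign (−1)^0·-1^-2·-1^4 = +1.
(a,b)_5: α=3, u≡2; β=7, v≡3 (mod 5); (2|5)=-1, (3|5)=-1; sign (−1)^0·-1^7·-1^3 = +1.
(a,b)_19: α=0, u≡8; β=-1, v≡13 (mod 19); (8|19)=-1, (13|19)=-1; sign (−1)^0·-1^-1·-1^0 = -1.
(a,b)_47: α=2, u≡8; β=0, v≡24 (mod 47); (8|47)=+1, (24|47)=+1; sign (−1)^0·+1^0·+1^2 = +1.
(a,b)_13: α=-2, u≡11; β=-4, v≡9 (mod 13); (11|13)=-1, (9|13)=+1; sign (−1)^0·-1^-4·+1^-2 = +1.
Ram(110, -7315) = {2, 7, 11, 19}; no ℚ_2-point on the conic.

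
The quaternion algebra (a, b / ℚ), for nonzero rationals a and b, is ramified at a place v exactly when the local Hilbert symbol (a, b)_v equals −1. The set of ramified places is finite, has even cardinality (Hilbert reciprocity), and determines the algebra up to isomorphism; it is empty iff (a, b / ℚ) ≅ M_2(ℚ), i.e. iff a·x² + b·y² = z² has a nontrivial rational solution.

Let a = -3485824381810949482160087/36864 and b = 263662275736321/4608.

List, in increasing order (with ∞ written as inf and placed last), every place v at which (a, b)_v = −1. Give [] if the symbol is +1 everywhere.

(a, b) ≡ (-407, 1325858) mod (ℚ^×)²; places V = {2, 3, 7, 11, 19, 23, 37, 41, ∞}.
(a,b)_7: α=6, u≡3; β=4, v≡4 (mod 7); (3|7)=-1, (4|7)=+1; sign (−1)^0·-1^4·+1^6 = +1.
(a,b)_23: α=2, u≡21; β=1, v≡2 (mod 23); (21|23)=-1, (2|23)=+1; sign (−1)^0·-1^1·+1^2 = -1.
(a,b)_37: α=5, u≡9; β=3, v≡19 (mod 37); (9|37)=+1, (19|37)=-1; sign (−1)^0·+1^3·-1^5 = -1.
(a,b)_3: α=-2, u≡1; β=-2, v≡2 (mod 3); (1|3)=+1, (2|3)=-1; sign (−1)^0·+1^-2·-1^-2 = +1.
(a,b)_11: α=3, u≡2; β=2, v≡10 (mod 11); (2|11)=-1, (10|11)=-1; sign (−1)^0·-1^2·-1^3 = -1.
(a,b)_2: α=-12, β=-9; u≡1, v≡1 (mod 8); ε(u)ε(v)=0·0, αω(v)=-12·0, βω(u)=-9·0; sum ≡ 0  ⇒  +1.
(a,b)_19: α=2, u≡17; β=1, v≡2 (mod 19); (17|19)=+1, (2|19)=-1; sign (−1)^0·+1^1·-1^2 = +1.
(a,b)_∞: sgn(-407)=−, sgn(1325858)=+, so +1.
(a,b)_41: α=2, u≡28; β=1, v≡7 (mod 41); (28|41)=-1, (7|41)=-1; sign (−1)^0·-1^1·-1^2 = -1.
(-407, 1325858 / ℚ) ramifies at {11, 23, 37, 41}: a division algebra.

[11, 23, 37, 41]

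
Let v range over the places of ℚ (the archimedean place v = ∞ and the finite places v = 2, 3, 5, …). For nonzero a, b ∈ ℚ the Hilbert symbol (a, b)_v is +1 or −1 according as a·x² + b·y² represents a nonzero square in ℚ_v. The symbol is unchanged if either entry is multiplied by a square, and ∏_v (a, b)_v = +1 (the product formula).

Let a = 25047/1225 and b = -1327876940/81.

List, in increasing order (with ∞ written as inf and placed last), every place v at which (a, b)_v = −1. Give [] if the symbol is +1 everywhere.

Mod squares: a ≡ 23, b ≡ -1964315. Check v ∈ {∞, 2, 3, 5, 7, 11, 13, 19, 23, 29, 31}.
v=13: a=13^0·(≡3), b=13^2·(≡6) mod 13; (3|13)=+1, (6|13)=-1; (−1)^{0·2·6}·(+1)^2·(-1)^0 = +1.
v=7: a=7^-2·(≡2), b=7^0·(≡4) mod 7; (2|7)=+1, (4|7)=+1; (−1)^{-2·0·3}·(+1)^0·(+1)^-2 = +1.
v=5: a=5^-2·(≡3), b=5^1·(≡2) mod 5; (3|5)=-1, (2|5)=-1; (−1)^{-2·1·2}·(-1)^1·(-1)^-2 = -1.
v=∞: 23 > 0 and -1964315 < 0  ⇒  (a,b)_∞ = +1.
v=11: a=11^2·(≡5), b=11^0·(≡7) mod 11; (5|11)=+1, (7|11)=-1; (−1)^{2·0·5}·(+1)^0·(-1)^2 = +1.
v=23: a=23^1·(≡9), b=23^1·(≡7) mod 23; (9|23)=+1, (7|23)=-1; (−1)^{1·1·11}·(+1)^1·(-1)^1 = +1.
v=2: v_2(a)=0, v_2(b)=2; units ≡ 7, 5 (mod 8); ε·ε+αω+βω = 1·0+0·1+2·0 ≡ 0  ⇒  (a,b)_2 = +1.
v=31: a=31^0·(≡29), b=31^1·(≡15) mod 31; (29|31)=-1, (15|31)=-1; (−1)^{0·1·15}·(-1)^1·(-1)^0 = -1.
v=29: a=29^0·(≡7), b=29^1·(≡1) mod 29; (7|29)=+1, (1|29)=+1; (−1)^{0·1·14}·(+1)^1·(+1)^0 = +1.
v=3: a=3^2·(≡2), b=3^-4·(≡1) mod 3; (2|3)=-1, (1|3)=+1; (−1)^{2·-4·1}·(-1)^-4·(+1)^2 = +1.
v=19: a=19^0·(≡9), b=19^1·(≡2) mod 19; (9|19)=+1, (2|19)=-1; (−1)^{0·1·9}·(+1)^1·(-1)^0 = +1.
|Ram(23, -1964315)| = 2, even; anisotropic at {5, 31}.

[5, 31]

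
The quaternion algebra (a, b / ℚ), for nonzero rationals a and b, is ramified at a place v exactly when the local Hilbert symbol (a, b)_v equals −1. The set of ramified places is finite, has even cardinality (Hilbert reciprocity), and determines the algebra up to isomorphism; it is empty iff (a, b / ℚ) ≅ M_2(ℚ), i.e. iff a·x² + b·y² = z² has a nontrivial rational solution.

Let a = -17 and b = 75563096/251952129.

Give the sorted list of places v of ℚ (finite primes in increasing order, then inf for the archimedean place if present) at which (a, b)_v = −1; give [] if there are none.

[2, 29]

Mod squares: a ≡ -17, b ≡ 1334. Check v ∈ {∞, 2, 3, 7, 11, 13, 17, 23, 29, 37}.
v=11: a=11^0·(≡5), b=11^-2·(≡1) mod 11; (5|11)=+1, (1|11)=+1; (−1)^{0·-2·5}·(+1)^-2·(+1)^0 = +1.
v=2: v_2(a)=0, v_2(b)=3; units ≡ 7, 3 (mod 8); ε·ε+αω+βω = 1·1+0·1+3·0 ≡ 1  ⇒  (a,b)_2 = -1.
v=23: a=23^0·(≡6), b=23^1·(≡1) mod 23; (6|23)=+1, (1|23)=+1; (−1)^{0·1·11}·(+1)^1·(+1)^0 = +1.
v=13: a=13^0·(≡9), b=13^-2·(≡11) mod 13; (9|13)=+1, (11|13)=-1; (−1)^{0·-2·6}·(+1)^-2·(-1)^0 = +1.
v=29: a=29^0·(≡12), b=29^1·(≡27) mod 29; (12|29)=-1, (27|29)=-1; (−1)^{0·1·14}·(-1)^1·(-1)^0 = -1.
v=3: a=3^0·(≡1), b=3^-2·(≡2) mod 3; (1|3)=+1, (2|3)=-1; (−1)^{0·-2·1}·(+1)^-2·(-1)^0 = +1.
v=37: a=37^0·(≡20), b=37^-2·(≡35) mod 37; (20|37)=-1, (35|37)=-1; (−1)^{0·-2·18}·(-1)^-2·(-1)^0 = +1.
v=∞: -17 < 0 and 1334 > 0  ⇒  (a,b)_∞ = +1.
v=17: a=17^1·(≡16), b=17^2·(≡9) mod 17; (16|17)=+1, (9|17)=+1; (−1)^{1·2·8}·(+1)^2·(+1)^1 = +1.
v=7: a=7^0·(≡4), b=7^2·(≡2) mod 7; (4|7)=+1, (2|7)=+1; (−1)^{0·2·3}·(+1)^2·(+1)^0 = +1.
|Ram(-17, 1334)| = 2, even; anisotropic at {2, 29}.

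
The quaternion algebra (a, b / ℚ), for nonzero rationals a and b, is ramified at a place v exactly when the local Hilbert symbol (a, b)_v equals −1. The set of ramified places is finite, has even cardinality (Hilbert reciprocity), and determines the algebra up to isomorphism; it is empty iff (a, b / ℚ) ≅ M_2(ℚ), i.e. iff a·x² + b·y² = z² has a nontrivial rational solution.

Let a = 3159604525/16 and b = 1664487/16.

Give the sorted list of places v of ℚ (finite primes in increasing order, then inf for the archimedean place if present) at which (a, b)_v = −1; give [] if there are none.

(a, b) ≡ (2579269, 184943) mod (ℚ^×)²; places V = {2, 3, 5, 7, 11, 17, 19, 23, 41, 43, ∞}.
(a,b)_41: α=1, u≡3; β=0, v≡16 (mod 41); (3|41)=-1, (16|41)=+1; sign (−1)^0·-1^0·+1^1 = +1.
(a,b)_7: α=3, u≡2; β=0, v≡3 (mod 7); (2|7)=+1, (3|7)=-1; sign (−1)^0·+1^0·-1^3 = -1.
(a,b)_19: α=1, u≡12; β=0, v≡9 (mod 19); (12|19)=-1, (9|19)=+1; sign (−1)^0·-1^0·+1^1 = +1.
(a,b)_3: α=0, u≡1; β=2, v≡2 (mod 3); (1|3)=+1, (2|3)=-1; sign (−1)^0·+1^2·-1^0 = +1.
(a,b)_43: α=1, u≡35; β=1, v≡14 (mod 43); (35|43)=+1, (14|43)=+1; sign (−1)^1·+1^1·+1^1 = -1.
(a,b)_2: α=-4, β=-4; u≡5, v≡7 (mod 8); ε(u)ε(v)=0·1, αω(v)=-4·0, βω(u)=-4·1; sum ≡ 0  ⇒  +1.
(a,b)_∞: sgn(2579269)=+, sgn(184943)=+, so +1.
(a,b)_23: α=0, u≡4; β=1, v≡5 (mod 23); (4|23)=+1, (5|23)=-1; sign (−1)^0·+1^1·-1^0 = +1.
(a,b)_11: α=1, u≡9; β=1, v≡9 (mod 11); (9|11)=+1, (9|11)=+1; sign (−1)^1·+1^1·+1^1 = -1.
(a,b)_17: α=0, u≡5; β=1, v≡9 (mod 17); (5|17)=-1, (9|17)=+1; sign (−1)^0·-1^1·+1^0 = -1.
(a,b)_5: α=2, u≡1; β=0, v≡2 (mod 5); (1|5)=+1, (2|5)=-1; sign (−1)^0·+1^0·-1^2 = +1.
(2579269, 184943 / ℚ) ramifies at {7, 11, 17, 43}: a division algebra.

[7, 11, 17, 43]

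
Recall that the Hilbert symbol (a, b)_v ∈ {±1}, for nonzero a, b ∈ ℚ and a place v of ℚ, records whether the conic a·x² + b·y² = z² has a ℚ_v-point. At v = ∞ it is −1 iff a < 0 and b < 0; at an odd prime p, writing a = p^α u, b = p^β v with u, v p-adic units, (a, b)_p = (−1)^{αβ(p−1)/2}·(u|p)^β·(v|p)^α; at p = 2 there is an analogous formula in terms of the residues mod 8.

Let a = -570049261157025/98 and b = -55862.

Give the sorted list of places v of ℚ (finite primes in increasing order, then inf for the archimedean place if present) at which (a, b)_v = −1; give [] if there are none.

[2, 17, 31, inf]

Mod squares: a ≡ -10673858, b ≡ -55862. Check v ∈ {∞, 2, 3, 5, 7, 13, 17, 19, 31, 41, 53}.
v=19: a=19^1·(≡8), b=19^0·(≡17) mod 19; (8|19)=-1, (17|19)=+1; (−1)^{1·0·9}·(-1)^0·(+1)^1 = +1.
v=17: a=17^1·(≡8), b=17^1·(≡12) mod 17; (8|17)=+1, (12|17)=-1; (−1)^{1·1·8}·(+1)^1·(-1)^1 = -1.
v=3: a=3^2·(≡1), b=3^0·(≡1) mod 3; (1|3)=+1, (1|3)=+1; (−1)^{2·0·1}·(+1)^0·(+1)^2 = +1.
v=41: a=41^1·(≡29), b=41^0·(≡21) mod 41; (29|41)=-1, (21|41)=+1; (−1)^{1·0·20}·(-1)^0·(+1)^1 = +1.
v=7: a=7^-2·(≡4), b=7^0·(≡5) mod 7; (4|7)=+1, (5|7)=-1; (−1)^{-2·0·3}·(+1)^0·(-1)^-2 = +1.
v=13: a=13^3·(≡4), b=13^0·(≡12) mod 13; (4|13)=+1, (12|13)=+1; (−1)^{3·0·6}·(+1)^0·(+1)^3 = +1.
v=5: a=5^2·(≡3), b=5^0·(≡3) mod 5; (3|5)=-1, (3|5)=-1; (−1)^{2·0·2}·(-1)^0·(-1)^2 = +1.
v=53: a=53^2·(≡17), b=53^1·(≡6) mod 53; (17|53)=+1, (6|53)=+1; (−1)^{2·1·26}·(+1)^1·(+1)^2 = +1.
v=∞: -10673858 < 0 and -55862 < 0  ⇒  (a,b)_∞ = -1.
v=31: a=31^1·(≡29), b=31^1·(≡27) mod 31; (29|31)=-1, (27|31)=-1; (−1)^{1·1·15}·(-1)^1·(-1)^1 = -1.
v=2: v_2(a)=-1, v_2(b)=1; units ≡ 7, 5 (mod 8); ε·ε+αω+βω = 1·0+-1·1+1·0 ≡ 1  ⇒  (a,b)_2 = -1.
Ram(-10673858, -55862) = {2, 17, 31, ∞}; no ℚ_2-point on the conic.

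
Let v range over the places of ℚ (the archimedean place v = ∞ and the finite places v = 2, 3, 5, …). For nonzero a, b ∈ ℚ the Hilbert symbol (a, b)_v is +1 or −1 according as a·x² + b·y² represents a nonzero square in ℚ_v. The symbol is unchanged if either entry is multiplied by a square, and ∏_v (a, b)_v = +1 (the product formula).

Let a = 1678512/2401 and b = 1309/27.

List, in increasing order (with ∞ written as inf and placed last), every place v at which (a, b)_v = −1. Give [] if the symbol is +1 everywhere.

Mod squares: a ≡ 3, b ≡ 3927. Check v ∈ {∞, 2, 3, 7, 11, 17}.
v=3: a=3^1·(≡1), b=3^-3·(≡1) mod 3; (1|3)=+1, (1|3)=+1; (−1)^{1·-3·1}·(+1)^-3·(+1)^1 = -1.
v=17: a=17^2·(≡7), b=17^1·(≡6) mod 17; (7|17)=-1, (6|17)=-1; (−1)^{2·1·8}·(-1)^1·(-1)^2 = -1.
v=7: a=7^-4·(≡3), b=7^1·(≡2) mod 7; (3|7)=-1, (2|7)=+1; (−1)^{-4·1·3}·(-1)^1·(+1)^-4 = -1.
v=2: v_2(a)=4, v_2(b)=0; units ≡ 3, 7 (mod 8); ε·ε+αω+βω = 1·1+4·0+0·1 ≡ 1  ⇒  (a,b)_2 = -1.
v=∞: 3 > 0 and 3927 > 0  ⇒  (a,b)_∞ = +1.
v=11: a=11^2·(≡4), b=11^1·(≡4) mod 11; (4|11)=+1, (4|11)=+1; (−1)^{2·1·5}·(+1)^1·(+1)^2 = +1.
Ram(3, 3927) = {2, 3, 7, 17}; no ℚ_2-point on the conic.

[2, 3, 7, 17]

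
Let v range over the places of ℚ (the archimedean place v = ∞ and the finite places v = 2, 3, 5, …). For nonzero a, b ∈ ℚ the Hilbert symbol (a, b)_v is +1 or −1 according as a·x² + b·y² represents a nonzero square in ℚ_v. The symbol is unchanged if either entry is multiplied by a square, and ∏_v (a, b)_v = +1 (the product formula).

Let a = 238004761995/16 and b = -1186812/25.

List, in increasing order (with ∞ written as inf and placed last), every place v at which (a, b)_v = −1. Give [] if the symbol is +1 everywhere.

[5, 7, 37, 41]

(a, b) ≡ (326481155, -407) mod (ℚ^×)²; places V = {2, 3, 5, 7, 11, 13, 37, 41, 43, ∞}.
(a,b)_11: α=1, u≡9; β=1, v≡6 (mod 11); (9|11)=+1, (6|11)=-1; sign (−1)^1·+1^1·-1^1 = +1.
(a,b)_3: α=6, u≡2; β=6, v≡1 (mod 3); (2|3)=-1, (1|3)=+1; sign (−1)^0·-1^6·+1^6 = +1.
(a,b)_37: α=1, u≡20; β=1, v≡9 (mod 37); (20|37)=-1, (9|37)=+1; sign (−1)^0·-1^1·+1^1 = -1.
(a,b)_43: α=1, u≡39; β=0, v≡15 (mod 43); (39|43)=-1, (15|43)=+1; sign (−1)^0·-1^0·+1^1 = +1.
(a,b)_41: α=1, u≡34; β=0, v≡17 (mod 41); (34|41)=-1, (17|41)=-1; sign (−1)^0·-1^0·-1^1 = -1.
(a,b)_13: α=1, u≡5; β=0, v≡3 (mod 13); (5|13)=-1, (3|13)=+1; sign (−1)^0·-1^0·+1^1 = +1.
(a,b)_5: α=1, u≡4; β=-2, v≡3 (mod 5); (4|5)=+1, (3|5)=-1; sign (−1)^0·+1^-2·-1^1 = -1.
(a,b)_∞: sgn(326481155)=+, sgn(-407)=−, so +1.
(a,b)_2: α=-4, β=2; u≡3, v≡1 (mod 8); ε(u)ε(v)=1·0, αω(v)=-4·0, βω(u)=2·1; sum ≡ 0  ⇒  +1.
(a,b)_7: α=1, u≡6; β=0, v≡6 (mod 7); (6|7)=-1, (6|7)=-1; sign (−1)^0·-1^0·-1^1 = -1.
|Ram(326481155, -407)| = 4, even; anisotropic at {5, 7, 37, 41}.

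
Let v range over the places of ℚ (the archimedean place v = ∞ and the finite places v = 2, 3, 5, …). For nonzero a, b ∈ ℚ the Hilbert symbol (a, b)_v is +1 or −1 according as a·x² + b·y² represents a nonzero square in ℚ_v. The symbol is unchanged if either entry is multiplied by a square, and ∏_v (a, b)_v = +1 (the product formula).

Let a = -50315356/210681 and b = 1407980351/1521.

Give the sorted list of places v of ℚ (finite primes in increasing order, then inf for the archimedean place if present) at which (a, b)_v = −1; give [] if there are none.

Mod squares: a ≡ -31, b ≡ 501239. Check v ∈ {∞, 2, 3, 7, 13, 17, 19, 23, 31, 37, 53}.
v=37: a=37^0·(≡31), b=37^1·(≡24) mod 37; (31|37)=-1, (24|37)=-1; (−1)^{0·1·18}·(-1)^1·(-1)^0 = -1.
v=17: a=17^-2·(≡7), b=17^0·(≡14) mod 17; (7|17)=-1, (14|17)=-1; (−1)^{-2·0·8}·(-1)^0·(-1)^-2 = +1.
v=53: a=53^0·(≡50), b=53^2·(≡32) mod 53; (50|53)=-1, (32|53)=-1; (−1)^{0·2·26}·(-1)^2·(-1)^0 = +1.
v=2: v_2(a)=2, v_2(b)=0; units ≡ 1, 7 (mod 8); ε·ε+αω+βω = 0·1+2·0+0·0 ≡ 0  ⇒  (a,b)_2 = +1.
v=3: a=3^-6·(≡2), b=3^-2·(≡2) mod 3; (2|3)=-1, (2|3)=-1; (−1)^{-6·-2·1}·(-1)^-2·(-1)^-6 = +1.
v=23: a=23^0·(≡19), b=23^1·(≡12) mod 23; (19|23)=-1, (12|23)=+1; (−1)^{0·1·11}·(-1)^1·(+1)^0 = -1.
v=19: a=19^0·(≡5), b=19^1·(≡11) mod 19; (5|19)=+1, (11|19)=+1; (−1)^{0·1·9}·(+1)^1·(+1)^0 = +1.
v=13: a=13^2·(≡5), b=13^-2·(≡7) mod 13; (5|13)=-1, (7|13)=-1; (−1)^{2·-2·6}·(-1)^-2·(-1)^2 = +1.
v=31: a=31^1·(≡23), b=31^1·(≡16) mod 31; (23|31)=-1, (16|31)=+1; (−1)^{1·1·15}·(-1)^1·(+1)^1 = +1.
v=∞: -31 < 0 and 501239 > 0  ⇒  (a,b)_∞ = +1.
v=7: a=7^4·(≡1), b=7^0·(≡4) mod 7; (1|7)=+1, (4|7)=+1; (−1)^{4·0·3}·(+1)^0·(+1)^4 = +1.
Ram(-31, 501239) = {23, 37}; no ℚ_23-point on the conic.

[23, 37]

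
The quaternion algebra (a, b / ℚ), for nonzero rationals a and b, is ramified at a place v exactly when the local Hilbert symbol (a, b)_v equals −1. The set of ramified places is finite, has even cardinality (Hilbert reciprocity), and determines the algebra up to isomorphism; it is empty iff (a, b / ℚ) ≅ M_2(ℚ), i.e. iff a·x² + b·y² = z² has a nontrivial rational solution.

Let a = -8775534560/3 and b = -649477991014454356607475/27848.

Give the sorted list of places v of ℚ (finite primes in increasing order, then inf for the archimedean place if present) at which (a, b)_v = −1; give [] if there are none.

[5, 19, 31, inf]

Mod squares: a ≡ -26970, b ≡ -23142. Check v ∈ {∞, 2, 3, 5, 7, 13, 19, 29, 31, 59}.
v=2: v_2(a)=5, v_2(b)=-3; units ≡ 3, 5 (mod 8); ε·ε+αω+βω = 1·0+5·1+-3·1 ≡ 0  ⇒  (a,b)_2 = +1.
v=31: a=31^1·(≡24), b=31^2·(≡30) mod 31; (24|31)=-1, (30|31)=-1; (−1)^{1·2·15}·(-1)^2·(-1)^1 = -1.
v=7: a=7^0·(≡4), b=7^1·(≡5) mod 7; (4|7)=+1, (5|7)=-1; (−1)^{0·1·3}·(+1)^1·(-1)^0 = +1.
v=∞: -26970 < 0 and -23142 < 0  ⇒  (a,b)_∞ = -1.
v=5: a=5^1·(≡1), b=5^2·(≡2) mod 5; (1|5)=+1, (2|5)=-1; (−1)^{1·2·2}·(+1)^2·(-1)^1 = -1.
v=3: a=3^-1·(≡1), b=3^11·(≡2) mod 3; (1|3)=+1, (2|3)=-1; (−1)^{-1·11·1}·(+1)^11·(-1)^-1 = +1.
v=59: a=59^0·(≡2), b=59^-2·(≡21) mod 59; (2|59)=-1, (21|59)=+1; (−1)^{0·-2·29}·(-1)^-2·(+1)^0 = +1.
v=29: a=29^1·(≡12), b=29^3·(≡26) mod 29; (12|29)=-1, (26|29)=-1; (−1)^{1·3·14}·(-1)^3·(-1)^1 = +1.
v=19: a=19^2·(≡13), b=19^7·(≡6) mod 19; (13|19)=-1, (6|19)=+1; (−1)^{2·7·9}·(-1)^7·(+1)^2 = -1.
v=13: a=13^2·(≡8), b=13^0·(≡7) mod 13; (8|13)=-1, (7|13)=-1; (−1)^{2·0·6}·(-1)^0·(-1)^2 = +1.
(-26970, -23142 / ℚ) ramifies at {5, 19, 31, ∞}: a division algebra.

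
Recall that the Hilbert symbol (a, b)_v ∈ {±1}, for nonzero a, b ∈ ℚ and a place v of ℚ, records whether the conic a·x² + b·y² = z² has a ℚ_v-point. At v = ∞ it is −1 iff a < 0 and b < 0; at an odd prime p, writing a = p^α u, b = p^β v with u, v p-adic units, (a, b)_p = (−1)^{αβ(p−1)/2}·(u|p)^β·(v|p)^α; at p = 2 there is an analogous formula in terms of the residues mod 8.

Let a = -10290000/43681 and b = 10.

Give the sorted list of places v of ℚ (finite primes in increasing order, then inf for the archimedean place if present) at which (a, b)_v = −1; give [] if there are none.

[2, 7]

Mod squares: a ≡ -21, b ≡ 10. Check v ∈ {∞, 2, 3, 5, 7, 11, 19}.
v=19: a=19^-2·(≡11), b=19^0·(≡10) mod 19; (11|19)=+1, (10|19)=-1; (−1)^{-2·0·9}·(+1)^0·(-1)^-2 = +1.
v=2: v_2(a)=4, v_2(b)=1; units ≡ 3, 5 (mod 8); ε·ε+αω+βω = 1·0+4·1+1·1 ≡ 1  ⇒  (a,b)_2 = -1.
v=3: a=3^1·(≡2), b=3^0·(≡1) mod 3; (2|3)=-1, (1|3)=+1; (−1)^{1·0·1}·(-1)^0·(+1)^1 = +1.
v=11: a=11^-2·(≡3), b=11^0·(≡10) mod 11; (3|11)=+1, (10|11)=-1; (−1)^{-2·0·5}·(+1)^0·(-1)^-2 = +1.
v=5: a=5^4·(≡1), b=5^1·(≡2) mod 5; (1|5)=+1, (2|5)=-1; (−1)^{4·1·2}·(+1)^1·(-1)^4 = +1.
v=7: a=7^3·(≡2), b=7^0·(≡3) mod 7; (2|7)=+1, (3|7)=-1; (−1)^{3·0·3}·(+1)^0·(-1)^3 = -1.
v=∞: -21 < 0 and 10 > 0  ⇒  (a,b)_∞ = +1.
|Ram(-21, 10)| = 2, even; anisotropic at {2, 7}.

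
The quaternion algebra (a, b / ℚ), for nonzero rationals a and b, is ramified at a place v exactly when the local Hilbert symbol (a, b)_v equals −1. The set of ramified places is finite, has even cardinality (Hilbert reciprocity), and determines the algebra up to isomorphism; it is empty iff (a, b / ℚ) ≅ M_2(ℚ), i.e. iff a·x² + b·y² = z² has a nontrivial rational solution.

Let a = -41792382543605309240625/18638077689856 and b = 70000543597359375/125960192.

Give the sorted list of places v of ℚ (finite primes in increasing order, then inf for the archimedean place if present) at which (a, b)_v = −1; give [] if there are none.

Mod squares: a ≡ -385, b ≡ 798. Check v ∈ {∞, 2, 3, 5, 7, 11, 13, 17, 19, 23, 31}.
v=17: a=17^-2·(≡6), b=17^0·(≡13) mod 17; (6|17)=-1, (13|17)=+1; (−1)^{-2·0·8}·(-1)^0·(+1)^-2 = +1.
v=∞: -385 < 0 and 798 > 0  ⇒  (a,b)_∞ = +1.
v=31: a=31^-2·(≡2), b=31^-2·(≡6) mod 31; (2|31)=+1, (6|31)=-1; (−1)^{-2·-2·15}·(+1)^-2·(-1)^-2 = +1.
v=5: a=5^5·(≡3), b=5^6·(≡3) mod 5; (3|5)=-1, (3|5)=-1; (−1)^{5·6·2}·(-1)^6·(-1)^5 = -1.
v=11: a=11^3·(≡1), b=11^2·(≡6) mod 11; (1|11)=+1, (6|11)=-1; (−1)^{3·2·5}·(+1)^2·(-1)^3 = -1.
v=3: a=3^6·(≡2), b=3^3·(≡2) mod 3; (2|3)=-1, (2|3)=-1; (−1)^{6·3·1}·(-1)^3·(-1)^6 = -1.
v=7: a=7^1·(≡2), b=7^1·(≡2) mod 7; (2|7)=+1, (2|7)=+1; (−1)^{1·1·3}·(+1)^1·(+1)^1 = -1.
v=19: a=19^4·(≡3), b=19^3·(≡11) mod 19; (3|19)=-1, (11|19)=+1; (−1)^{4·3·9}·(-1)^3·(+1)^4 = -1.
v=2: v_2(a)=-26, v_2(b)=-17; units ≡ 7, 7 (mod 8); ε·ε+αω+βω = 1·1+-26·0+-17·0 ≡ 1  ⇒  (a,b)_2 = -1.
v=23: a=23^2·(≡12), b=23^0·(≡13) mod 23; (12|23)=+1, (13|23)=+1; (−1)^{2·0·11}·(+1)^0·(+1)^2 = +1.
v=13: a=13^4·(≡8), b=13^4·(≡7) mod 13; (8|13)=-1, (7|13)=-1; (−1)^{4·4·6}·(-1)^4·(-1)^4 = +1.
|Ram(-385, 798)| = 6, even; anisotropic at {2, 3, 5, 7, 11, 19}.

[2, 3, 5, 7, 11, 19]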